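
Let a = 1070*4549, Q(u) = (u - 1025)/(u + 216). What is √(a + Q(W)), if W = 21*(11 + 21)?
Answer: √959545602114/444 ≈ 2206.2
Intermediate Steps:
W = 672 (W = 21*32 = 672)
Q(u) = (-1025 + u)/(216 + u)
a = 4867430
√(a + Q(W)) = √(4867430 + (-1025 + 672)/(216 + 672)) = √(4867430 - 353/888) = √(4322277487/888) = √959545602114/444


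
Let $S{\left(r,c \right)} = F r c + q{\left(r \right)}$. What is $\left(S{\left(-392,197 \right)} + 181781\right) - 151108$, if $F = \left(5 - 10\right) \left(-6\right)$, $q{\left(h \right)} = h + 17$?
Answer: $-2286422$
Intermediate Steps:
$q{\left(h \right)} = 17 + h$
$F = 30$ ($F = \left(-5\right) \left(-6\right) = 30$)
$S{\left(r,c \right)} = 17 + r + 30 c r$ ($S{\left(r,c \right)} = 30 r c + \left(17 + r\right) = 30 c r + \left(17 + r\right) = 17 + r + 30 c r$)
$\left(S{\left(-392,197 \right)} + 181781\right) - 151108 = \left(\left(17 - 392 + 30 \cdot 197 \left(-392\right)\right) + 181781\right) - 151108 = \left(\left(17 - 392 - 2316720\right) + 181781\right) - 151108 = \left(-2317095 + 181781\right) - 151108 = -2135314 - 151108 = -2286422$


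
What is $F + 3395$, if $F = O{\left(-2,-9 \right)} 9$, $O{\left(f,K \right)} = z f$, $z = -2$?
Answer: $3431$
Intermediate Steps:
$O{\left(f,K \right)} = - 2 f$
$F = 36$ ($F = \left(-2\right) \left(-2\right) 9 = 4 \cdot 9 = 36$)
$F + 3395 = 36 + 3395 = 3431$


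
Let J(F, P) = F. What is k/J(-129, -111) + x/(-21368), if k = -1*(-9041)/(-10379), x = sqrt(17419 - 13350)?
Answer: 9041/1338891 - sqrt(4069)/21368 ≈ 0.0037674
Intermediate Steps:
x = sqrt(4069) ≈ 63.789
k = -9041/10379 (k = 9041*(-1/10379) = -9041/10379 ≈ -0.87109)
k/J(-129, -111) + x/(-21368) = -9041/10379/(-129) + sqrt(4069)/(-21368) = -9041/10379*(-1/129) + sqrt(4069)*(-1/21368) = 9041/1338891 - sqrt(4069)/21368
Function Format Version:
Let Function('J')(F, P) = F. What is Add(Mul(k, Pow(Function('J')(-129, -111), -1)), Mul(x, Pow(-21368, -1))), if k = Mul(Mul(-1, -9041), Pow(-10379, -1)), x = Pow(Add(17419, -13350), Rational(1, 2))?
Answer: Add(Rational(9041, 1338891), Mul(Rational(-1, 21368), Pow(4069, Rational(1, 2)))) ≈ 0.0037674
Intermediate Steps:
x = Pow(4069, Rational(1, 2)) ≈ 63.789
k = Rational(-9041, 10379) (k = Mul(9041, Rational(-1, 10379)) = Rational(-9041, 10379) ≈ -0.87109)
Add(Mul(k, Pow(Function('J')(-129, -111), -1)), Mul(x, Pow(-21368, -1))) = Add(Mul(Rational(-9041, 10379), Pow(-129, -1)), Mul(Pow(4069, Rational(1, 2)), Pow(-21368, -1))) = Add(Mul(Rational(-9041, 10379), Rational(-1, 129)), Mul(Pow(4069, Rational(1, 2)), Rational(-1, 21368))) = Add(Rational(9041, 1338891), Mul(Rational(-1, 21368), Pow(4069, Rational(1, 2))))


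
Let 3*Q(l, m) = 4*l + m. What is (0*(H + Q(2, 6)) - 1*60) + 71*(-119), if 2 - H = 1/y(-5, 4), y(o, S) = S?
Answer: -8509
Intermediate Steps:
H = 7/4 (H = 2 - 1/4 = 2 - 1*¼ = 2 - ¼ = 7/4 ≈ 1.7500)
Q(l, m) = m/3 + 4*l/3 (Q(l, m) = (4*l + m)/3 = (m + 4*l)/3 = m/3 + 4*l/3)
(0*(H + Q(2, 6)) - 1*60) + 71*(-119) = (0*(7/4 + ((⅓)*6 + (4/3)*2)) - 1*60) + 71*(-119) = (0*(7/4 + (2 + 8/3)) - 60) - 8449 = (0*(7/4 + 14/3) - 60) - 8449 = (0*(77/12) - 60) - 8449 = (0 - 60) - 8449 = -60 - 8449 = -8509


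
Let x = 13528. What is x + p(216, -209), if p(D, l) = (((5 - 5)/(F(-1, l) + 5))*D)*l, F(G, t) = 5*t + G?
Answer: 13528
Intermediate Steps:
F(G, t) = G + 5*t
p(D, l) = 0 (p(D, l) = (((5 - 5)/((-1 + 5*l) + 5))*D)*l = ((0/(4 + 5*l))*D)*l = (0*D)*l = 0*l = 0)
x + p(216, -209) = 13528 + 0 = 13528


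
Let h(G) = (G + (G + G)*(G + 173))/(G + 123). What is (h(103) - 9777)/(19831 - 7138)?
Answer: -2152643/2868618 ≈ -0.75041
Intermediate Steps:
h(G) = (G + 2*G*(173 + G))/(123 + G) (h(G) = (G + (2*G)*(173 + G))/(123 + G) = (G + 2*G*(173 + G))/(123 + G))
(h(103) - 9777)/(19831 - 7138) = (103*(347 + 2*103)/(123 + 103) - 9777)/(19831 - 7138) = (103*(347 + 206)/226 - 9777)/12693 = (103*(1/226)*553 - 9777)*(1/12693) = (56959/226 - 9777)*(1/12693) = -2152643/226*1/12693 = -2152643/2868618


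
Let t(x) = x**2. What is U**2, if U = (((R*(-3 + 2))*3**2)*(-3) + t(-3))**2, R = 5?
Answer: 429981696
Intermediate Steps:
U = 20736 (U = (((5*(-3 + 2))*3**2)*(-3) + (-3)**2)**2 = (((5*(-1))*9)*(-3) + 9)**2 = (-5*9*(-3) + 9)**2 = (-45*(-3) + 9)**2 = (135 + 9)**2 = 144**2 = 20736)
U**2 = 20736**2 = 429981696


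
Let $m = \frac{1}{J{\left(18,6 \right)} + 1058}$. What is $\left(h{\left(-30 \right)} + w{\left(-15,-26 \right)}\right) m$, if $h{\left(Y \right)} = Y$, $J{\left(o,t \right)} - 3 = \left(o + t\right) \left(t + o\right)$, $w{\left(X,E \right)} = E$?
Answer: $- \frac{56}{1637} \approx -0.034209$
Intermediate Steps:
$J{\left(o,t \right)} = 3 + \left(o + t\right)^{2}$ ($J{\left(o,t \right)} = 3 + \left(o + t\right) \left(t + o\right) = 3 + \left(o + t\right) \left(o + t\right) = 3 + \left(o + t\right)^{2}$)
$m = \frac{1}{1637}$ ($m = \frac{1}{\left(3 + \left(18 + 6\right)^{2}\right) + 1058} = \frac{1}{\left(3 + 24^{2}\right) + 1058} = \frac{1}{\left(3 + 576\right) + 1058} = \frac{1}{579 + 1058} = \frac{1}{1637} \approx 0.00061087$)
$\left(h{\left(-30 \right)} + w{\left(-15,-26 \right)}\right) m = \left(-30 - 26\right) \frac{1}{1637} = \left(-56\right) \frac{1}{1637} = - \frac{56}{1637}$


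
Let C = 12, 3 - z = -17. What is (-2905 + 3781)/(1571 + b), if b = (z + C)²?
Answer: 292/865 ≈ 0.33757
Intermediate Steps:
z = 20 (z = 3 - 1*(-17) = 3 + 17 = 20)
b = 1024 (b = (20 + 12)² = 32² = 1024)
(-2905 + 3781)/(1571 + b) = (-2905 + 3781)/(1571 + 1024) = 876/2595 = 876*(1/2595) = 292/865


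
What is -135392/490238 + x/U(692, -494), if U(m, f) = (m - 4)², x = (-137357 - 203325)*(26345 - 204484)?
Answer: 7437966931679769/58012803968 ≈ 1.2821e+5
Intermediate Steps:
x = 60688750798 (x = -340682*(-178139) = 60688750798)
U(m, f) = (-4 + m)²
-135392/490238 + x/U(692, -494) = -135392/490238 + 60688750798/((-4 + 692)²) = -135392*1/490238 + 60688750798/(688²) = -67696/245119 + 60688750798/473344 = -67696/245119 + 60688750798*(1/473344) = -67696/245119 + 30344375399/236672 = 7437966931679769/58012803968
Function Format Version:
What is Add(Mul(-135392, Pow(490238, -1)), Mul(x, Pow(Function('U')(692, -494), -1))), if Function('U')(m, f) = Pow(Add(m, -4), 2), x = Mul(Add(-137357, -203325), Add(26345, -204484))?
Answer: Rational(7437966931679769, 58012803968) ≈ 1.2821e+5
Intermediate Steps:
x = 60688750798 (x = Mul(-340682, -178139) = 60688750798)
Function('U')(m, f) = Pow(Add(-4, m), 2)
Add(Mul(-135392, Pow(490238, -1)), Mul(x, Pow(Function('U')(692, -494), -1))) = Add(Mul(-135392, Pow(490238, -1)), Mul(60688750798, Pow(Pow(Add(-4, 692), 2), -1))) = Add(Mul(-135392, Rational(1, 490238)), Mul(60688750798, Pow(Pow(688, 2), -1))) = Add(Rational(-67696, 245119), Mul(60688750798, Pow(473344, -1))) = Add(Rational(-67696, 245119), Mul(60688750798, Rational(1, 473344))) = Add(Rational(-67696, 245119), Rational(30344375399, 236672)) = Rational(7437966931679769, 58012803968)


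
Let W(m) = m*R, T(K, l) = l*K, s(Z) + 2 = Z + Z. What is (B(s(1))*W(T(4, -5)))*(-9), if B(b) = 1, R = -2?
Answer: -360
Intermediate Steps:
s(Z) = -2 + 2*Z (s(Z) = -2 + (Z + Z) = -2 + 2*Z)
T(K, l) = K*l
W(m) = -2*m (W(m) = m*(-2) = -2*m)
(B(s(1))*W(T(4, -5)))*(-9) = (1*(-8*(-5)))*(-9) = (1*(-2*(-20)))*(-9) = (1*40)*(-9) = 40*(-9) = -360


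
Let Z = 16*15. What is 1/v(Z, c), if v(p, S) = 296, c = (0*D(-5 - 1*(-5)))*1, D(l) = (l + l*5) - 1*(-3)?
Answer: 1/296 ≈ 0.0033784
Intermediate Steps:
Z = 240
D(l) = 3 + 6*l (D(l) = (l + 5*l) + 3 = 6*l + 3 = 3 + 6*l)
c = 0 (c = (0*(3 + 6*(-5 - 1*(-5))))*1 = (0*(3 + 6*(-5 + 5)))*1 = (0*(3 + 6*0))*1 = (0*(3 + 0))*1 = (0*3)*1 = 0*1 = 0)
1/v(Z, c) = 1/296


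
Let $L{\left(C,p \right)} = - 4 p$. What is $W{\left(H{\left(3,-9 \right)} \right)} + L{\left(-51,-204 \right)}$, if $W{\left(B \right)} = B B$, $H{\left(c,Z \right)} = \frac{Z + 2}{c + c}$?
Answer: $\frac{29425}{36} \approx 817.36$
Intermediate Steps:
$H{\left(c,Z \right)} = \frac{2 + Z}{2 c}$
$W{\left(B \right)} = B^{2}$
$W{\left(H{\left(3,-9 \right)} \right)} + L{\left(-51,-204 \right)} = \left(\frac{2 - 9}{2 \cdot 3}\right)^{2} - -816 = \left(\frac{1}{2} \cdot \frac{1}{3} \left(-7\right)\right)^{2} + 816 = \left(- \frac{7}{6}\right)^{2} + 816 = \frac{49}{36} + 816 = \frac{29425}{36}$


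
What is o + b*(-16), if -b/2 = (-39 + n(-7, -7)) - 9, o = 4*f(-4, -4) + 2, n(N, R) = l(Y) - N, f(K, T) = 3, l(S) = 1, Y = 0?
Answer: -1266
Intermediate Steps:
n(N, R) = 1 - N
o = 14 (o = 4*3 + 2 = 12 + 2 = 14)
b = 80 (b = -2*((-39 + (1 - 1*(-7))) - 9) = -2*((-39 + (1 + 7)) - 9) = -2*((-39 + 8) - 9) = -2*(-31 - 9) = -2*(-40) = 80)
o + b*(-16) = 14 + 80*(-16) = 14 - 1280 = -1266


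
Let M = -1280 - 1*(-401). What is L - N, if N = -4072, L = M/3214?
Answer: 13086529/3214 ≈ 4071.7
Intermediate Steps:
M = -879 (M = -1280 + 401 = -879)
L = -879/3214 ≈ -0.27349
L - N = -879/3214 - 1*(-4072) = -879/3214 + 4072 = 13086529/3214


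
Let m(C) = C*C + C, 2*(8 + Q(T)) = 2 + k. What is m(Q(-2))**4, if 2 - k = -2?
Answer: 160000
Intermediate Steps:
k = 4 (k = 2 - 1*(-2) = 2 + 2 = 4)
Q(T) = -5 (Q(T) = -8 + (2 + 4)/2 = -8 + (1/2)*6 = -8 + 3 = -5)
m(C) = C + C**2 (m(C) = C**2 + C = C + C**2)
m(Q(-2))**4 = (-5*(1 - 5))**4 = (-5*(-4))**4 = 20**4 = 160000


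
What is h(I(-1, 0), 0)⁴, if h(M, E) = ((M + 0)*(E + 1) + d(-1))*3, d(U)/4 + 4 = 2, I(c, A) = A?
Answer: 331776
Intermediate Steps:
d(U) = -8 (d(U) = -16 + 4*2 = -16 + 8 = -8)
h(M, E) = -24 + 3*M*(1 + E) (h(M, E) = ((M + 0)*(E + 1) - 8)*3 = (M*(1 + E) - 8)*3 = (-8 + M*(1 + E))*3 = -24 + 3*M*(1 + E))
h(I(-1, 0), 0)⁴ = (-24 + 3*0 + 3*0*0)⁴ = (-24 + 0 + 0)⁴ = (-24)⁴ = 331776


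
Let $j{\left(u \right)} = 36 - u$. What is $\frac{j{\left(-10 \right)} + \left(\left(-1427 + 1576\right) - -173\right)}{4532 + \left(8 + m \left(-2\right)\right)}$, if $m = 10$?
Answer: $\frac{46}{565} \approx 0.081416$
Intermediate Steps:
$\frac{j{\left(-10 \right)} + \left(\left(-1427 + 1576\right) - -173\right)}{4532 + \left(8 + m \left(-2\right)\right)} = \frac{\left(36 - -10\right) + \left(\left(-1427 + 1576\right) - -173\right)}{4532 + \left(8 + 10 \left(-2\right)\right)} = \frac{\left(36 + 10\right) + \left(149 + \left(-320 + 493\right)\right)}{4532 + \left(8 - 20\right)} = \frac{46 + \left(149 + 173\right)}{4532 - 12} = \frac{46 + 322}{4520} = 368 \cdot \frac{1}{4520} = \frac{46}{565}$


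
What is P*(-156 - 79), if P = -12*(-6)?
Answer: -16920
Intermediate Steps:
P = 72
P*(-156 - 79) = 72*(-156 - 79) = 72*(-235) = -16920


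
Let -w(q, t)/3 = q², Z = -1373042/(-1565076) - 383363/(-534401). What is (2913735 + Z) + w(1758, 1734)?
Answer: -2658827583549721051/418189089738 ≈ -6.3580e+6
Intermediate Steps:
Z = 666873624215/418189089738 (Z = -1373042*(-1/1565076) - 383363*(-1/534401) = 686521/782538 + 383363/534401 = 666873624215/418189089738 ≈ 1.5947)
w(q, t) = -3*q²
(2913735 + Z) + w(1758, 1734) = (2913735 + 666873624215/418189089738) - 3*1758² = 1218492854261375645/418189089738 - 3*3090564 = 1218492854261375645/418189089738 - 9271692 = -2658827583549721051/418189089738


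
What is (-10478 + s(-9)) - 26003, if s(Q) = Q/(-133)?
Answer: -4851964/133 ≈ -36481.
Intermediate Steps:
s(Q) = -Q/133 (s(Q) = Q*(-1/133) = -Q/133)
(-10478 + s(-9)) - 26003 = (-10478 - 1/133*(-9)) - 26003 = (-10478 + 9/133) - 26003 = -1393565/133 - 26003 = -4851964/133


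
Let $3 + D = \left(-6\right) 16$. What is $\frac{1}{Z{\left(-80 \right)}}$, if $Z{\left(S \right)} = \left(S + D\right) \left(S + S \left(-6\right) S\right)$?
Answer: $\frac{1}{6887920} \approx 1.4518 \cdot 10^{-7}$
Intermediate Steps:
$D = -99$ ($D = -3 - 96 = -99$)
$Z{\left(S \right)} = \left(-99 + S\right) \left(S - 6 S^{2}\right)$ ($Z{\left(S \right)} = \left(S - 99\right) \left(S + S \left(-6\right) S\right) = \left(-99 + S\right) \left(S + - 6 S S\right) = \left(-99 + S\right) \left(S - 6 S^{2}\right)$)
$\frac{1}{Z{\left(-80 \right)}} = \frac{1}{\left(-80\right) \left(-99 - 6 \left(-80\right)^{2} + 595 \left(-80\right)\right)} = \frac{1}{\left(-80\right) \left(-99 - 38400 - 47600\right)} = \frac{1}{\left(-80\right) \left(-86099\right)} = \frac{1}{6887920}$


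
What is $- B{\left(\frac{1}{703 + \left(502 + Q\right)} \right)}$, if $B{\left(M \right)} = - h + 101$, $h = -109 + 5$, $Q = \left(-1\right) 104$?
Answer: $-205$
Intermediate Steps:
$Q = -104$
$h = -104$
$B{\left(M \right)} = 205$ ($B{\left(M \right)} = \left(-1\right) \left(-104\right) + 101 = 104 + 101 = 205$)
$- B{\left(\frac{1}{703 + \left(502 + Q\right)} \right)} = \left(-1\right) 205 = -205$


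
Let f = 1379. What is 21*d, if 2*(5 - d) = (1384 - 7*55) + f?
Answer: -24864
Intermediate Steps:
d = -1184 (d = 5 - ((1384 - 7*55) + 1379)/2 = 5 - ((1384 - 385) + 1379)/2 = 5 - (999 + 1379)/2 = 5 - ½*2378 = 5 - 1189 = -1184)
21*d = 21*(-1184) = -24864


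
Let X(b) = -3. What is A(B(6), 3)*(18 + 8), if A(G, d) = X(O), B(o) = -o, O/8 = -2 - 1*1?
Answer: -78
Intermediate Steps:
O = -24 (O = 8*(-2 - 1*1) = 8*(-2 - 1) = 8*(-3) = -24)
A(G, d) = -3
A(B(6), 3)*(18 + 8) = -3*(18 + 8) = -3*26 = -78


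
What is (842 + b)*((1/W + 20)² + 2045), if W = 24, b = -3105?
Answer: -3189202903/576 ≈ -5.5368e+6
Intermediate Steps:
(842 + b)*((1/W + 20)² + 2045) = (842 - 3105)*((1/24 + 20)² + 2045) = -2263*((1/24 + 20)² + 2045) = -2263*((481/24)² + 2045) = -2263*(231361/576 + 2045) = -2263*1409281/576 = -3189202903/576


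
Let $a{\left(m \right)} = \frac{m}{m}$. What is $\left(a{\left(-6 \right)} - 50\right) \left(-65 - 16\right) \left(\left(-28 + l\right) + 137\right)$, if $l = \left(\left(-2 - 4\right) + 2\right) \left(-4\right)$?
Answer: $496125$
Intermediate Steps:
$a{\left(m \right)} = 1$
$l = 16$ ($l = \left(\left(-2 - 4\right) + 2\right) \left(-4\right) = \left(-6 + 2\right) \left(-4\right) = \left(-4\right) \left(-4\right) = 16$)
$\left(a{\left(-6 \right)} - 50\right) \left(-65 - 16\right) \left(\left(-28 + l\right) + 137\right) = \left(1 - 50\right) \left(-65 - 16\right) \left(\left(-28 + 16\right) + 137\right) = \left(-49\right) \left(-81\right) \left(-12 + 137\right) = 3969 \cdot 125 = 496125$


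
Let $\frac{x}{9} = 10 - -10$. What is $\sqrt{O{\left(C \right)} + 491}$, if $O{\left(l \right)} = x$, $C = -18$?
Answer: $\sqrt{671} \approx 25.904$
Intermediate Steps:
$x = 180$ ($x = 9 \left(10 - -10\right) = 9 \left(10 + 10\right) = 9 \cdot 20 = 180$)
$O{\left(l \right)} = 180$
$\sqrt{O{\left(C \right)} + 491} = \sqrt{180 + 491} = \sqrt{671}$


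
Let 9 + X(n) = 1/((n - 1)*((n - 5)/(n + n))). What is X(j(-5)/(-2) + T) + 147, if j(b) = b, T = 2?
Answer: 930/7 ≈ 132.86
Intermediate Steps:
X(n) = -9 + 2*n/((-1 + n)*(-5 + n)) (X(n) = -9 + 1/((n - 1)*((n - 5)/(n + n))) = -9 + 1/((-1 + n)*((-5 + n)/((2*n)))) = -9 + 1/((-1 + n)*((-5 + n)*(1/(2*n)))) = -9 + 1/((-1 + n)*((-5 + n)/(2*n))) = -9 + 1/((-1 + n)*(-5 + n)/(2*n)) = -9 + 2*n/((-1 + n)*(-5 + n)))
X(j(-5)/(-2) + T) + 147 = (-45 - 9*(-5/(-2) + 2)**2 + 56*(-5/(-2) + 2))/(5 + (-5/(-2) + 2)**2 - 6*(-5/(-2) + 2)) + 147 = (-45 - 9*(-5*(-1/2) + 2)**2 + 56*(-5*(-1/2) + 2))/(5 + (-5*(-1/2) + 2)**2 - 6*(-5*(-1/2) + 2)) + 147 = (-45 - 9*(5/2 + 2)**2 + 56*(5/2 + 2))/(5 + (5/2 + 2)**2 - 6*(5/2 + 2)) + 147 = (-45 - 9*(9/2)**2 + 56*(9/2))/(5 + (9/2)**2 - 6*9/2) + 147 = (-45 - 9*81/4 + 252)/(5 + 81/4 - 27) + 147 = (-45 - 729/4 + 252)/(-7/4) + 147 = -4/7*99/4 + 147 = -99/7 + 147 = 930/7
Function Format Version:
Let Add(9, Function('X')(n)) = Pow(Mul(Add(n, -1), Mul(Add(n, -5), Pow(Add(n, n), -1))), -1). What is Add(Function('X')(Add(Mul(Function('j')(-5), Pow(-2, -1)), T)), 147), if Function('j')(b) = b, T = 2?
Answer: Rational(930, 7) ≈ 132.86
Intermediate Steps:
Function('X')(n) = Add(-9, Mul(2, n, Pow(Add(-1, n), -1), Pow(Add(-5, n), -1))) (Function('X')(n) = Add(-9, Pow(Mul(Add(n, -1), Mul(Add(n, -5), Pow(Add(n, n), -1))), -1)) = Add(-9, Pow(Mul(Add(-1, n), Mul(Add(-5, n), Pow(Mul(2, n), -1))), -1)) = Add(-9, Pow(Mul(Add(-1, n), Mul(Add(-5, n), Mul(Rational(1, 2), Pow(n, -1)))), -1)) = Add(-9, Pow(Mul(Add(-1, n), Mul(Rational(1, 2), Pow(n, -1), Add(-5, n))), -1)) = Add(-9, Pow(Mul(Rational(1, 2), Pow(n, -1), Add(-1, n), Add(-5, n)), -1)) = Add(-9, Mul(2, n, Pow(Add(-1, n), -1), Pow(Add(-5, n), -1))))
Add(Function('X')(Add(Mul(Function('j')(-5), Pow(-2, -1)), T)), 147) = Add(Mul(Pow(Add(5, Pow(Add(Mul(-5, Pow(-2, -1)), 2), 2), Mul(-6, Add(Mul(-5, Pow(-2, -1)), 2))), -1), Add(-45, Mul(-9, Pow(Add(Mul(-5, Pow(-2, -1)), 2), 2)), Mul(56, Add(Mul(-5, Pow(-2, -1)), 2)))), 147) = Add(Mul(Pow(Add(5, Pow(Add(Mul(-5, Rational(-1, 2)), 2), 2), Mul(-6, Add(Mul(-5, Rational(-1, 2)), 2))), -1), Add(-45, Mul(-9, Pow(Add(Mul(-5, Rational(-1, 2)), 2), 2)), Mul(56, Add(Mul(-5, Rational(-1, 2)), 2)))), 147) = Add(Mul(Pow(Add(5, Pow(Add(Rational(5, 2), 2), 2), Mul(-6, Add(Rational(5, 2), 2))), -1), Add(-45, Mul(-9, Pow(Add(Rational(5, 2), 2), 2)), Mul(56, Add(Rational(5, 2), 2)))), 147) = Add(Mul(Pow(Add(5, Pow(Rational(9, 2), 2), Mul(-6, Rational(9, 2))), -1), Add(-45, Mul(-9, Pow(Rational(9, 2), 2)), Mul(56, Rational(9, 2)))), 147) = Add(Mul(Pow(Add(5, Rational(81, 4), -27), -1), Add(-45, Mul(-9, Rational(81, 4)), 252)), 147) = Add(Mul(Pow(Rational(-7, 4), -1), Add(-45, Rational(-729, 4), 252)), 147) = Add(Mul(Rational(-4, 7), Rational(99, 4)), 147) = Add(Rational(-99, 7), 147) = Rational(930, 7)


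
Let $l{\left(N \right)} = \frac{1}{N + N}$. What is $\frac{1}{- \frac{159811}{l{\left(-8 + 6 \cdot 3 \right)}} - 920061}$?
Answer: $- \frac{1}{4116281} \approx -2.4294 \cdot 10^{-7}$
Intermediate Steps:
$l{\left(N \right)} = \frac{1}{2 N}$
$\frac{1}{- \frac{159811}{l{\left(-8 + 6 \cdot 3 \right)}} - 920061} = \frac{1}{- \frac{159811}{\frac{1}{2} \frac{1}{-8 + 6 \cdot 3}} - 920061} = \frac{1}{- \frac{159811}{\frac{1}{2} \frac{1}{-8 + 18}} - 920061} = \frac{1}{- \frac{159811}{\frac{1}{2} \cdot \frac{1}{10}} - 920061} = \frac{1}{- 159811 \frac{1}{\frac{1}{20}} - 920061} = \frac{1}{\left(-159811\right) 20 - 920061} = \frac{1}{-3196220 - 920061} = \frac{1}{-4116281} = - \frac{1}{4116281}$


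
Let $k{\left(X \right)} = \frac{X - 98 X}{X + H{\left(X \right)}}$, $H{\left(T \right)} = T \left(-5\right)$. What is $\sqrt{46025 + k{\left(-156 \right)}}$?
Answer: $\frac{\sqrt{184197}}{2} \approx 214.59$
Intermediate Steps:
$H{\left(T \right)} = - 5 T$
$k{\left(X \right)} = \frac{97}{4}$ ($k{\left(X \right)} = \frac{X - 98 X}{X - 5 X} = \frac{\left(-97\right) X}{\left(-4\right) X} = - 97 X \left(- \frac{1}{4 X}\right) = \frac{97}{4}$)
$\sqrt{46025 + k{\left(-156 \right)}} = \sqrt{46025 + \frac{97}{4}} = \sqrt{\frac{184197}{4}} = \frac{\sqrt{184197}}{2}$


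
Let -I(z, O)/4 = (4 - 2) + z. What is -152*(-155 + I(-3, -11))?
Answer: 22952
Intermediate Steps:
I(z, O) = -8 - 4*z (I(z, O) = -4*((4 - 2) + z) = -4*(2 + z) = -8 - 4*z)
-152*(-155 + I(-3, -11)) = -152*(-155 + (-8 - 4*(-3))) = -152*(-155 + (-8 + 12)) = -152*(-155 + 4) = -152*(-151) = 22952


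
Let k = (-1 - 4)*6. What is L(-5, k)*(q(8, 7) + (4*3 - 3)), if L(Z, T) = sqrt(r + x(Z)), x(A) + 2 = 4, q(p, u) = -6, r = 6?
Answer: 6*sqrt(2) ≈ 8.4853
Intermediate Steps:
x(A) = 2 (x(A) = -2 + 4 = 2)
k = -30 (k = -5*6 = -30)
L(Z, T) = 2*sqrt(2) (L(Z, T) = sqrt(6 + 2) = sqrt(8) = 2*sqrt(2))
L(-5, k)*(q(8, 7) + (4*3 - 3)) = (2*sqrt(2))*(-6 + (4*3 - 3)) = (2*sqrt(2))*(-6 + (12 - 3)) = (2*sqrt(2))*(-6 + 9) = (2*sqrt(2))*3 = 6*sqrt(2)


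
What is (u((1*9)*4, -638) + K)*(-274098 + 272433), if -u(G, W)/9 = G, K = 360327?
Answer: -599404995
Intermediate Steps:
u(G, W) = -9*G
(u((1*9)*4, -638) + K)*(-274098 + 272433) = (-9*1*9*4 + 360327)*(-274098 + 272433) = (-81*4 + 360327)*(-1665) = (-9*36 + 360327)*(-1665) = (-324 + 360327)*(-1665) = 360003*(-1665) = -599404995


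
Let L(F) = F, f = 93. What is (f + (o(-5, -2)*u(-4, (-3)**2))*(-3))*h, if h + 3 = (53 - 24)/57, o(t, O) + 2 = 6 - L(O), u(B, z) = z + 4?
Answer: 6674/19 ≈ 351.26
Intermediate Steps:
u(B, z) = 4 + z
o(t, O) = 4 - O (o(t, O) = -2 + (6 - O) = 4 - O)
h = -142/57 (h = -3 + (53 - 24)/57 = -3 + 29*(1/57) = -3 + 29/57 = -142/57 ≈ -2.4912)
(f + (o(-5, -2)*u(-4, (-3)**2))*(-3))*h = (93 + ((4 - 1*(-2))*(4 + (-3)**2))*(-3))*(-142/57) = (93 + ((4 + 2)*(4 + 9))*(-3))*(-142/57) = (93 + (6*13)*(-3))*(-142/57) = (93 + 78*(-3))*(-142/57) = (93 - 234)*(-142/57) = -141*(-142/57) = 6674/19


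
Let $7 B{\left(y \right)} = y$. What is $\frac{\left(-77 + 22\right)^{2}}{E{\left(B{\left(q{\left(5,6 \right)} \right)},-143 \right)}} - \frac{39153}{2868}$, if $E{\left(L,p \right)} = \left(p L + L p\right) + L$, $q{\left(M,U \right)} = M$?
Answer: $- \frac{1553639}{54492} \approx -28.511$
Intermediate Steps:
$B{\left(y \right)} = \frac{y}{7}$
$E{\left(L,p \right)} = L + 2 L p$ ($E{\left(L,p \right)} = \left(L p + L p\right) + L = 2 L p + L = L + 2 L p$)
$\frac{\left(-77 + 22\right)^{2}}{E{\left(B{\left(q{\left(5,6 \right)} \right)},-143 \right)}} - \frac{39153}{2868} = \frac{\left(-77 + 22\right)^{2}}{\frac{1}{7} \cdot 5 \left(1 + 2 \left(-143\right)\right)} - \frac{39153}{2868} = \frac{\left(-55\right)^{2}}{\frac{5}{7} \left(1 - 286\right)} - \frac{13051}{956} = \frac{3025}{\frac{5}{7} \left(-285\right)} - \frac{13051}{956} = \frac{3025}{- \frac{1425}{7}} - \frac{13051}{956} = 3025 \left(- \frac{7}{1425}\right) - \frac{13051}{956} = - \frac{847}{57} - \frac{13051}{956} = - \frac{1553639}{54492}$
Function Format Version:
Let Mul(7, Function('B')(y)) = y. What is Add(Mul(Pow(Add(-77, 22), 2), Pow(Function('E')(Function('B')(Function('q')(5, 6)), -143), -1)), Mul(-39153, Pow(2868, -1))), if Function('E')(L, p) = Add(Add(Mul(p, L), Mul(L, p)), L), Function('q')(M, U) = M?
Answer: Rational(-1553639, 54492) ≈ -28.511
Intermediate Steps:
Function('B')(y) = Mul(Rational(1, 7), y)
Function('E')(L, p) = Add(L, Mul(2, L, p)) (Function('E')(L, p) = Add(Add(Mul(L, p), Mul(L, p)), L) = Add(Mul(2, L, p), L) = Add(L, Mul(2, L, p)))
Add(Mul(Pow(Add(-77, 22), 2), Pow(Function('E')(Function('B')(Function('q')(5, 6)), -143), -1)), Mul(-39153, Pow(2868, -1))) = Add(Mul(Pow(Add(-77, 22), 2), Pow(Mul(Mul(Rational(1, 7), 5), Add(1, Mul(2, -143))), -1)), Mul(-39153, Pow(2868, -1))) = Add(Mul(Pow(-55, 2), Pow(Mul(Rational(5, 7), Add(1, -286)), -1)), Mul(-39153, Rational(1, 2868))) = Add(Mul(3025, Pow(Mul(Rational(5, 7), -285), -1)), Rational(-13051, 956)) = Add(Mul(3025, Pow(Rational(-1425, 7), -1)), Rational(-13051, 956)) = Add(Mul(3025, Rational(-7, 1425)), Rational(-13051, 956)) = Add(Rational(-847, 57), Rational(-13051, 956)) = Rational(-1553639, 54492)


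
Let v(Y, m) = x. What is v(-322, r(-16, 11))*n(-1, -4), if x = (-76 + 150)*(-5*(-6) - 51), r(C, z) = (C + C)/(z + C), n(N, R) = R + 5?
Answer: -1554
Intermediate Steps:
n(N, R) = 5 + R
r(C, z) = 2*C/(C + z) (r(C, z) = (2*C)/(C + z) = 2*C/(C + z))
x = -1554 (x = 74*(30 - 51) = 74*(-21) = -1554)
v(Y, m) = -1554
v(-322, r(-16, 11))*n(-1, -4) = -1554*(5 - 4) = -1554*1 = -1554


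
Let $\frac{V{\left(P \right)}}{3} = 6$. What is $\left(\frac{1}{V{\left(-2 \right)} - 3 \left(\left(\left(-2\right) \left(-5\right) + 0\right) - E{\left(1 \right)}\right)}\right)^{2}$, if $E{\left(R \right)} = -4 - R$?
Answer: $\frac{1}{729} \approx 0.0013717$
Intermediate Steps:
$V{\left(P \right)} = 18$ ($V{\left(P \right)} = 3 \cdot 6 = 18$)
$\left(\frac{1}{V{\left(-2 \right)} - 3 \left(\left(\left(-2\right) \left(-5\right) + 0\right) - E{\left(1 \right)}\right)}\right)^{2} = \left(\frac{1}{18 - 3 \left(\left(\left(-2\right) \left(-5\right) + 0\right) - \left(-4 - 1\right)\right)}\right)^{2} = \left(\frac{1}{18 - 3 \left(\left(10 + 0\right) - \left(-4 - 1\right)\right)}\right)^{2} = \left(\frac{1}{18 - 3 \left(10 - -5\right)}\right)^{2} = \left(\frac{1}{18 - 3 \left(10 + 5\right)}\right)^{2} = \left(\frac{1}{18 - 45}\right)^{2} = \left(\frac{1}{-27}\right)^{2} = \left(- \frac{1}{27}\right)^{2} = \frac{1}{729}$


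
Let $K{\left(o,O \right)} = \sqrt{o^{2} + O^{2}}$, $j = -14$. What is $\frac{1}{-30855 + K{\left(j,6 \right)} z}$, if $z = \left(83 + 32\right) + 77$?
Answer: $- \frac{10285}{314492859} - \frac{128 \sqrt{58}}{314492859} \approx -3.5803 \cdot 10^{-5}$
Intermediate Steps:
$z = 192$ ($z = 115 + 77 = 192$)
$K{\left(o,O \right)} = \sqrt{O^{2} + o^{2}}$
$\frac{1}{-30855 + K{\left(j,6 \right)} z} = \frac{1}{-30855 + \sqrt{6^{2} + \left(-14\right)^{2}} \cdot 192} = \frac{1}{-30855 + \sqrt{36 + 196} \cdot 192} = \frac{1}{-30855 + \sqrt{232} \cdot 192} = \frac{1}{-30855 + 2 \sqrt{58} \cdot 192} = \frac{1}{-30855 + 384 \sqrt{58}}$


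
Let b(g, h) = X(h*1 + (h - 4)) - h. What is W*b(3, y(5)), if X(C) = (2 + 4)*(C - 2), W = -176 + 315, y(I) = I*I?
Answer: 33221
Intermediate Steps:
y(I) = I**2
W = 139
X(C) = -12 + 6*C (X(C) = 6*(-2 + C) = -12 + 6*C)
b(g, h) = -36 + 11*h (b(g, h) = (-12 + 6*(h*1 + (h - 4))) - h = (-12 + 6*(h + (-4 + h))) - h = (-12 + 6*(-4 + 2*h)) - h = (-12 + (-24 + 12*h)) - h = (-36 + 12*h) - h = -36 + 11*h)
W*b(3, y(5)) = 139*(-36 + 11*5**2) = 139*(-36 + 11*25) = 139*(-36 + 275) = 139*239 = 33221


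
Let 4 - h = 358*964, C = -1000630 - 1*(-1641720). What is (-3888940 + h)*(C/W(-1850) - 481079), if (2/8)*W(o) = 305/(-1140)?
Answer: 278972738687552/61 ≈ 4.5733e+12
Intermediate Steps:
C = 641090 (C = -1000630 + 1641720 = 641090)
W(o) = -61/57 (W(o) = 4*(305/(-1140)) = 4*(305*(-1/1140)) = 4*(-61/228) = -61/57)
h = -345108 (h = 4 - 358*964 = 4 - 1*345112 = 4 - 345112 = -345108)
(-3888940 + h)*(C/W(-1850) - 481079) = (-3888940 - 345108)*(641090/(-61/57) - 481079) = -4234048*(641090*(-57/61) - 481079) = -4234048*(-36542130/61 - 481079) = -4234048*(-65887949/61) = 278972738687552/61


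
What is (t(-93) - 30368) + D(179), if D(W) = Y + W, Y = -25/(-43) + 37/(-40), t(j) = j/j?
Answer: -51923951/1720 ≈ -30188.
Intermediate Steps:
t(j) = 1
Y = -591/1720 (Y = -25*(-1/43) + 37*(-1/40) = 25/43 - 37/40 = -591/1720 ≈ -0.34360)
D(W) = -591/1720 + W
(t(-93) - 30368) + D(179) = (1 - 30368) + (-591/1720 + 179) = -30367 + 307289/1720 = -51923951/1720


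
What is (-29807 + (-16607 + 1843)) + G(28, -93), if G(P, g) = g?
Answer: -44664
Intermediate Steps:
(-29807 + (-16607 + 1843)) + G(28, -93) = (-29807 + (-16607 + 1843)) - 93 = (-29807 - 14764) - 93 = -44571 - 93 = -44664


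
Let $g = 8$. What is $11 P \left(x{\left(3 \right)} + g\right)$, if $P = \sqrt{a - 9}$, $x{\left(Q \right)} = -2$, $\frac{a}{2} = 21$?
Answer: $66 \sqrt{33} \approx 379.14$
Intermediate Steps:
$a = 42$ ($a = 2 \cdot 21 = 42$)
$P = \sqrt{33}$ ($P = \sqrt{42 - 9} = \sqrt{33} \approx 5.7446$)
$11 P \left(x{\left(3 \right)} + g\right) = 11 \sqrt{33} \left(-2 + 8\right) = 11 \sqrt{33} \cdot 6 = 66 \sqrt{33}$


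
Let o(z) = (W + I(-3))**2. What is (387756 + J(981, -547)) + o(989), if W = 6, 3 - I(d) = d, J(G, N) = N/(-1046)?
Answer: 405743947/1046 ≈ 3.8790e+5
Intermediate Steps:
J(G, N) = -N/1046 (J(G, N) = N*(-1/1046) = -N/1046)
I(d) = 3 - d
o(z) = 144 (o(z) = (6 + (3 - 1*(-3)))**2 = (6 + (3 + 3))**2 = (6 + 6)**2 = 12**2 = 144)
(387756 + J(981, -547)) + o(989) = (387756 - 1/1046*(-547)) + 144 = (387756 + 547/1046) + 144 = 405593323/1046 + 144 = 405743947/1046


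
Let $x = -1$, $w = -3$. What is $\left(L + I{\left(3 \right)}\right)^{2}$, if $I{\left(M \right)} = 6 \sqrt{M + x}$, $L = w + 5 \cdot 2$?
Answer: $121 + 84 \sqrt{2} \approx 239.79$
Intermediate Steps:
$L = 7$ ($L = -3 + 5 \cdot 2 = -3 + 10 = 7$)
$I{\left(M \right)} = 6 \sqrt{-1 + M}$ ($I{\left(M \right)} = 6 \sqrt{M - 1} = 6 \sqrt{-1 + M}$)
$\left(L + I{\left(3 \right)}\right)^{2} = \left(7 + 6 \sqrt{-1 + 3}\right)^{2} = \left(7 + 6 \sqrt{2}\right)^{2}$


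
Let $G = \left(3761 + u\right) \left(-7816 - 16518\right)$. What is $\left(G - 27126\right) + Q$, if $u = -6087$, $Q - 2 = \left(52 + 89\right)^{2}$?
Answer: $56593641$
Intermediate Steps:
$Q = 19883$ ($Q = 2 + \left(52 + 89\right)^{2} = 2 + 141^{2} = 2 + 19881 = 19883$)
$G = 56600884$ ($G = \left(3761 - 6087\right) \left(-7816 - 16518\right) = \left(-2326\right) \left(-24334\right) = 56600884$)
$\left(G - 27126\right) + Q = \left(56600884 - 27126\right) + 19883 = 56573758 + 19883 = 56593641$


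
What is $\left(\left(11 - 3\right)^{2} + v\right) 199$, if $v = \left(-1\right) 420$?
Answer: $-70844$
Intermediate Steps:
$v = -420$
$\left(\left(11 - 3\right)^{2} + v\right) 199 = \left(\left(11 - 3\right)^{2} - 420\right) 199 = \left(8^{2} - 420\right) 199 = \left(64 - 420\right) 199 = \left(-356\right) 199 = -70844$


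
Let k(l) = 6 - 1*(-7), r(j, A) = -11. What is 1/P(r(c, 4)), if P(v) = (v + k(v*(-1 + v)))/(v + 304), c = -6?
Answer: 293/2 ≈ 146.50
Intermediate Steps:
k(l) = 13 (k(l) = 6 + 7 = 13)
P(v) = (13 + v)/(304 + v) (P(v) = (v + 13)/(v + 304) = (13 + v)/(304 + v))
1/P(r(c, 4)) = 1/((13 - 11)/(304 - 11)) = 1/(2/293) = 293/2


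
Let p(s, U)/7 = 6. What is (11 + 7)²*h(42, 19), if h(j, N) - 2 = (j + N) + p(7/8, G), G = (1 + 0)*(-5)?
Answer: 34020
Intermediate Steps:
G = -5 (G = 1*(-5) = -5)
p(s, U) = 42 (p(s, U) = 7*6 = 42)
h(j, N) = 44 + N + j (h(j, N) = 2 + ((j + N) + 42) = 2 + ((N + j) + 42) = 2 + (42 + N + j) = 44 + N + j)
(11 + 7)²*h(42, 19) = (11 + 7)²*(44 + 19 + 42) = 18²*105 = 324*105 = 34020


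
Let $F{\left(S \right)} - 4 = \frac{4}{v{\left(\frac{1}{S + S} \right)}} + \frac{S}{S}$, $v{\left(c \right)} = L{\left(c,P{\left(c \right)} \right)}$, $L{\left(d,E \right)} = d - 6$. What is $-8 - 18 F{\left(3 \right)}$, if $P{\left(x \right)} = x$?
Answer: $- \frac{2998}{35} \approx -85.657$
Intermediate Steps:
$L{\left(d,E \right)} = -6 + d$ ($L{\left(d,E \right)} = d - 6 = -6 + d$)
$v{\left(c \right)} = -6 + c$
$F{\left(S \right)} = 5 + \frac{4}{-6 + \frac{1}{2 S}}$ ($F{\left(S \right)} = 4 + \left(\frac{4}{-6 + \frac{1}{S + S}} + \frac{S}{S}\right) = 4 + \left(\frac{4}{-6 + \frac{1}{2 S}} + 1\right) = 4 + \left(1 + \frac{4}{-6 + \frac{1}{2 S}}\right) = 5 + \frac{4}{-6 + \frac{1}{2 S}}$)
$-8 - 18 F{\left(3 \right)} = -8 - 18 \frac{-5 + 52 \cdot 3}{-1 + 12 \cdot 3} = -8 - 18 \frac{-5 + 156}{-1 + 36} = -8 - 18 \cdot \frac{1}{35} \cdot 151 = -8 - \frac{2718}{35} = - \frac{2998}{35}$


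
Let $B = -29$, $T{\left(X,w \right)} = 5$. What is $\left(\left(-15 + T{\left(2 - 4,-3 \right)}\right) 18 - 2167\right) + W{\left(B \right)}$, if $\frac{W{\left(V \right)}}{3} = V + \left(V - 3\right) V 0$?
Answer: $-2434$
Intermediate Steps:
$W{\left(V \right)} = 3 V$ ($W{\left(V \right)} = 3 \left(V + \left(V - 3\right) V 0\right) = 3 \left(V + \left(-3 + V\right) V 0\right) = 3 \left(V + V \left(-3 + V\right) 0\right) = 3 \left(V + 0\right) = 3 V$)
$\left(\left(-15 + T{\left(2 - 4,-3 \right)}\right) 18 - 2167\right) + W{\left(B \right)} = \left(\left(-15 + 5\right) 18 - 2167\right) + 3 \left(-29\right) = \left(\left(-10\right) 18 - 2167\right) - 87 = \left(-180 - 2167\right) - 87 = -2347 - 87 = -2434$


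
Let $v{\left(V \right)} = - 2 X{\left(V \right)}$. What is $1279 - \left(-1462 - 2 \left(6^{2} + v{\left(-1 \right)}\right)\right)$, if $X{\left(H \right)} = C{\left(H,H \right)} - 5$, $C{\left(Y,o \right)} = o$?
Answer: $2837$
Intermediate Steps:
$X{\left(H \right)} = -5 + H$ ($X{\left(H \right)} = H - 5 = -5 + H$)
$v{\left(V \right)} = 10 - 2 V$ ($v{\left(V \right)} = - 2 \left(-5 + V\right) = 10 - 2 V$)
$1279 - \left(-1462 - 2 \left(6^{2} + v{\left(-1 \right)}\right)\right) = 1279 + \left(833 + \left(629 - - 2 \left(6^{2} + \left(10 - -2\right)\right)\right)\right) = 1279 + \left(833 + \left(629 - - 2 \left(36 + \left(10 + 2\right)\right)\right)\right) = 1279 + \left(833 + \left(629 - - 2 \left(36 + 12\right)\right)\right) = 1279 + \left(833 + \left(629 - \left(-2\right) 48\right)\right) = 1279 + \left(833 + \left(629 - -96\right)\right) = 1279 + \left(833 + \left(629 + 96\right)\right) = 1279 + \left(833 + 725\right) = 1279 + 1558 = 2837$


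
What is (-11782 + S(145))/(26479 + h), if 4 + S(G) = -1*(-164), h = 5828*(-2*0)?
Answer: -11622/26479 ≈ -0.43891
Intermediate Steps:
h = 0 (h = 5828*0 = 0)
S(G) = 160 (S(G) = -4 - 1*(-164) = -4 + 164 = 160)
(-11782 + S(145))/(26479 + h) = (-11782 + 160)/(26479 + 0) = -11622/26479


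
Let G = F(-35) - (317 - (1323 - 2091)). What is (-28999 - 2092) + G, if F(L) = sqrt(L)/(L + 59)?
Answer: -32176 + I*sqrt(35)/24 ≈ -32176.0 + 0.2465*I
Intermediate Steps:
F(L) = sqrt(L)/(59 + L)
G = -1085 + I*sqrt(35)/24 (G = sqrt(-35)/(59 - 35) - (317 - (1323 - 2091)) = (I*sqrt(35))/24 - (317 - 1*(-768)) = (I*sqrt(35))*(1/24) - (317 + 768) = I*sqrt(35)/24 - 1*1085 = I*sqrt(35)/24 - 1085 = -1085 + I*sqrt(35)/24 ≈ -1085.0 + 0.2465*I)
(-28999 - 2092) + G = (-28999 - 2092) + (-1085 + I*sqrt(35)/24) = -31091 + (-1085 + I*sqrt(35)/24) = -32176 + I*sqrt(35)/24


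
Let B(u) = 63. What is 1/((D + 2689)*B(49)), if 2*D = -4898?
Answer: 1/15120 ≈ 6.6138e-5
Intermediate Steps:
D = -2449 (D = (1/2)*(-4898) = -2449)
1/((D + 2689)*B(49)) = 1/((-2449 + 2689)*63) = (1/63)/240 = (1/240)*(1/63) = 1/15120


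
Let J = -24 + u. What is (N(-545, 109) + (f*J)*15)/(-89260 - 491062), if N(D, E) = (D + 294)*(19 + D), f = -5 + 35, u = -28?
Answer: -54313/290161 ≈ -0.18718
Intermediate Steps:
f = 30
N(D, E) = (19 + D)*(294 + D) (N(D, E) = (294 + D)*(19 + D) = (19 + D)*(294 + D))
J = -52 (J = -24 - 28 = -52)
(N(-545, 109) + (f*J)*15)/(-89260 - 491062) = ((5586 + (-545)**2 + 313*(-545)) + (30*(-52))*15)/(-89260 - 491062) = ((5586 + 297025 - 170585) - 1560*15)/(-580322) = (132026 - 23400)*(-1/580322) = 108626*(-1/580322) = -54313/290161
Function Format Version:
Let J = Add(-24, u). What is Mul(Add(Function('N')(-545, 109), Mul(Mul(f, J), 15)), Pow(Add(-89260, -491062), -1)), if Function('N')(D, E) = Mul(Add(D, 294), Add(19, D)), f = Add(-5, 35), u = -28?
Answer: Rational(-54313, 290161) ≈ -0.18718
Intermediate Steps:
f = 30
Function('N')(D, E) = Mul(Add(19, D), Add(294, D)) (Function('N')(D, E) = Mul(Add(294, D), Add(19, D)) = Mul(Add(19, D), Add(294, D)))
J = -52 (J = Add(-24, -28) = -52)
Mul(Add(Function('N')(-545, 109), Mul(Mul(f, J), 15)), Pow(Add(-89260, -491062), -1)) = Mul(Add(Add(5586, Pow(-545, 2), Mul(313, -545)), Mul(Mul(30, -52), 15)), Pow(Add(-89260, -491062), -1)) = Mul(Add(Add(5586, 297025, -170585), Mul(-1560, 15)), Pow(-580322, -1)) = Mul(Add(132026, -23400), Rational(-1, 580322)) = Mul(108626, Rational(-1, 580322)) = Rational(-54313, 290161)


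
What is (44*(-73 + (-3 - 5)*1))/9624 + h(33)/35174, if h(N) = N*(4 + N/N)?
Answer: -2578587/7052387 ≈ -0.36563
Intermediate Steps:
h(N) = 5*N (h(N) = N*(4 + 1) = N*5 = 5*N)
(44*(-73 + (-3 - 5)*1))/9624 + h(33)/35174 = (44*(-73 + (-3 - 5)*1))/9624 + (5*33)/35174 = (44*(-73 - 8*1))*(1/9624) + 165*(1/35174) = (44*(-73 - 8))*(1/9624) + 165/35174 = (44*(-81))*(1/9624) + 165/35174 = -3564*1/9624 + 165/35174 = -297/802 + 165/35174 = -2578587/7052387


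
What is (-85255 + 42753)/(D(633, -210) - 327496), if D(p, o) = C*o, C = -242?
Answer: 21251/138338 ≈ 0.15362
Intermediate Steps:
D(p, o) = -242*o
(-85255 + 42753)/(D(633, -210) - 327496) = (-85255 + 42753)/(-242*(-210) - 327496) = -42502/(50820 - 327496) = -42502/(-276676) = -42502*(-1/276676) = 21251/138338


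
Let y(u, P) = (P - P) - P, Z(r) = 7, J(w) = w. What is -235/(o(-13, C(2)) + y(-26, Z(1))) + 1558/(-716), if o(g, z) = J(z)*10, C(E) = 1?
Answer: -86467/1074 ≈ -80.509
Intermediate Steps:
o(g, z) = 10*z (o(g, z) = z*10 = 10*z)
y(u, P) = -P (y(u, P) = 0 - P = -P)
-235/(o(-13, C(2)) + y(-26, Z(1))) + 1558/(-716) = -235/(10*1 - 1*7) + 1558/(-716) = -235/(10 - 7) + 1558*(-1/716) = -235/3 - 779/358 = -86467/1074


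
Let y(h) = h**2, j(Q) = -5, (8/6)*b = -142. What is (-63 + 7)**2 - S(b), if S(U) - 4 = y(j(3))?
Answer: 3107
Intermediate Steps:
b = -213/2 (b = (3/4)*(-142) = -213/2 ≈ -106.50)
S(U) = 29 (S(U) = 4 + (-5)**2 = 4 + 25 = 29)
(-63 + 7)**2 - S(b) = (-63 + 7)**2 - 1*29 = (-56)**2 - 29 = 3136 - 29 = 3107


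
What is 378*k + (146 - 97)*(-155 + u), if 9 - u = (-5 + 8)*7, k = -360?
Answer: -144263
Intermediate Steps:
u = -12 (u = 9 - (-5 + 8)*7 = 9 - 3*7 = 9 - 1*21 = 9 - 21 = -12)
378*k + (146 - 97)*(-155 + u) = 378*(-360) + (146 - 97)*(-155 - 12) = -136080 + 49*(-167) = -136080 - 8183 = -144263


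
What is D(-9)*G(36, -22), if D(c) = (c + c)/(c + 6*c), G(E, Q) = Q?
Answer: -44/7 ≈ -6.2857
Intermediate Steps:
D(c) = 2/7 (D(c) = (2*c)/((7*c)) = (2*c)*(1/(7*c)) = 2/7)
D(-9)*G(36, -22) = (2/7)*(-22) = -44/7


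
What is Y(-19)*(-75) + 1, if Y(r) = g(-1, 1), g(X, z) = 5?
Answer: -374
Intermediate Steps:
Y(r) = 5
Y(-19)*(-75) + 1 = 5*(-75) + 1 = -375 + 1 = -374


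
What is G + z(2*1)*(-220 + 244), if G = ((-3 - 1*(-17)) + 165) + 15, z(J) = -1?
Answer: 170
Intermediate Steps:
G = 194 (G = ((-3 + 17) + 165) + 15 = (14 + 165) + 15 = 179 + 15 = 194)
G + z(2*1)*(-220 + 244) = 194 - (-220 + 244) = 194 - 1*24 = 194 - 24 = 170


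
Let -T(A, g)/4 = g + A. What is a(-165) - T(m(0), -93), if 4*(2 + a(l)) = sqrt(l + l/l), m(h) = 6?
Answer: -350 + I*sqrt(41)/2 ≈ -350.0 + 3.2016*I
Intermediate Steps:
T(A, g) = -4*A - 4*g (T(A, g) = -4*(g + A) = -4*(A + g) = -4*A - 4*g)
a(l) = -2 + sqrt(1 + l)/4 (a(l) = -2 + sqrt(l + l/l)/4 = -2 + sqrt(l + 1)/4 = -2 + sqrt(1 + l)/4)
a(-165) - T(m(0), -93) = (-2 + sqrt(1 - 165)/4) - (-4*6 - 4*(-93)) = (-2 + sqrt(-164)/4) - (-24 + 372) = (-2 + (2*I*sqrt(41))/4) - 1*348 = (-2 + I*sqrt(41)/2) - 348 = -350 + I*sqrt(41)/2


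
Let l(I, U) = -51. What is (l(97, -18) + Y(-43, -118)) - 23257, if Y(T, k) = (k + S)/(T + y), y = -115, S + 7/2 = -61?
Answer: -7364963/316 ≈ -23307.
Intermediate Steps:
S = -129/2 (S = -7/2 - 61 = -129/2 ≈ -64.500)
Y(T, k) = (-129/2 + k)/(-115 + T) (Y(T, k) = (k - 129/2)/(T - 115) = (-129/2 + k)/(-115 + T))
(l(97, -18) + Y(-43, -118)) - 23257 = (-51 + (-129/2 - 118)/(-115 - 43)) - 23257 = (-51 - 365/2/(-158)) - 23257 = (-51 - 1/158*(-365/2)) - 23257 = (-51 + 365/316) - 23257 = -15751/316 - 23257 = -7364963/316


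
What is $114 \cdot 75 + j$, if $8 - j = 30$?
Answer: $8528$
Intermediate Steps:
$j = -22$ ($j = 8 - 30 = -22$)
$114 \cdot 75 + j = 114 \cdot 75 - 22 = 8550 - 22 = 8528$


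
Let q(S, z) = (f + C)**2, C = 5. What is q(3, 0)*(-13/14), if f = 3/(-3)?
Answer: -104/7 ≈ -14.857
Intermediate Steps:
f = -1 (f = 3*(-1/3) = -1)
q(S, z) = 16 (q(S, z) = (-1 + 5)**2 = 4**2 = 16)
q(3, 0)*(-13/14) = 16*(-13/14) = -104/7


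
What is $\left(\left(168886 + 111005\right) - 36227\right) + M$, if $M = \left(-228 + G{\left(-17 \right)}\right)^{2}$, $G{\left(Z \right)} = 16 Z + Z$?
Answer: $510953$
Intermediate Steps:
$G{\left(Z \right)} = 17 Z$
$M = 267289$ ($M = \left(-228 + 17 \left(-17\right)\right)^{2} = \left(-228 - 289\right)^{2} = \left(-517\right)^{2} = 267289$)
$\left(\left(168886 + 111005\right) - 36227\right) + M = \left(\left(168886 + 111005\right) - 36227\right) + 267289 = \left(279891 - 36227\right) + 267289 = 243664 + 267289 = 510953$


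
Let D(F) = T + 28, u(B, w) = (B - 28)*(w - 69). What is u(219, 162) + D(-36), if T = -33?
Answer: 17758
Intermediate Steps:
u(B, w) = (-69 + w)*(-28 + B) (u(B, w) = (-28 + B)*(-69 + w) = (-69 + w)*(-28 + B))
D(F) = -5 (D(F) = -33 + 28 = -5)
u(219, 162) + D(-36) = (1932 - 69*219 - 28*162 + 219*162) - 5 = (1932 - 15111 - 4536 + 35478) - 5 = 17763 - 5 = 17758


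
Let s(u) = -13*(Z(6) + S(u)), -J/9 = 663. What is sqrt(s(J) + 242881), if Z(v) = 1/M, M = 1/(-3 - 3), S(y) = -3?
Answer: sqrt(242998) ≈ 492.95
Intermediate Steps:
M = -1/6 (M = 1/(-6) = -1/6 ≈ -0.16667)
J = -5967 (J = -9*663 = -5967)
Z(v) = -6 (Z(v) = 1/(-1/6) = -6)
s(u) = 117 (s(u) = -13*(-6 - 3) = -13*(-9) = 117)
sqrt(s(J) + 242881) = sqrt(117 + 242881) = sqrt(242998)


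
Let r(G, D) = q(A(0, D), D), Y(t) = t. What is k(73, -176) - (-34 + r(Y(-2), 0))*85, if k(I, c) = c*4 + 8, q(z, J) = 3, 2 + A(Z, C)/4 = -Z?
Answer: 1939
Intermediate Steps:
A(Z, C) = -8 - 4*Z (A(Z, C) = -8 + 4*(-Z) = -8 - 4*Z)
r(G, D) = 3
k(I, c) = 8 + 4*c (k(I, c) = 4*c + 8 = 8 + 4*c)
k(73, -176) - (-34 + r(Y(-2), 0))*85 = (8 + 4*(-176)) - (-34 + 3)*85 = (8 - 704) - (-31)*85 = -696 - 1*(-2635) = -696 + 2635 = 1939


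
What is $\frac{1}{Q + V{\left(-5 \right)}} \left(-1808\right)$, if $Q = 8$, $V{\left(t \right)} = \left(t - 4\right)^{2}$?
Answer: $- \frac{1808}{89} \approx -20.315$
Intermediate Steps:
$V{\left(t \right)} = \left(-4 + t\right)^{2}$
$\frac{1}{Q + V{\left(-5 \right)}} \left(-1808\right) = \frac{1}{8 + \left(-4 - 5\right)^{2}} \left(-1808\right) = \frac{1}{8 + \left(-9\right)^{2}} \left(-1808\right) = \frac{1}{8 + 81} \left(-1808\right) = \frac{1}{89} \left(-1808\right) = - \frac{1808}{89}$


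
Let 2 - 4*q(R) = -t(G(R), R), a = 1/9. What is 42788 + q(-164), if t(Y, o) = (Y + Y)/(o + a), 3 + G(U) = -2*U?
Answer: 2524463/59 ≈ 42788.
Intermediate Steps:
a = ⅑ ≈ 0.11111
G(U) = -3 - 2*U
t(Y, o) = 2*Y/(⅑ + o) (t(Y, o) = (Y + Y)/(o + ⅑) = (2*Y)/(⅑ + o) = 2*Y/(⅑ + o))
q(R) = ½ + 9*(-3 - 2*R)/(2*(1 + 9*R)) (q(R) = ½ - (-1)*18*(-3 - 2*R)/(1 + 9*R)/4 = ½ - (-9)*(-3 - 2*R)/(2*(1 + 9*R)) = ½ + 9*(-3 - 2*R)/(2*(1 + 9*R)))
42788 + q(-164) = 42788 + (-26 - 9*(-164))/(2*(1 + 9*(-164))) = 42788 + (-26 + 1476)/(2*(1 - 1476)) = 42788 + (½)*1450/(-1475) = 42788 + (½)*(-1/1475)*1450 = 42788 - 29/59 = 2524463/59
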